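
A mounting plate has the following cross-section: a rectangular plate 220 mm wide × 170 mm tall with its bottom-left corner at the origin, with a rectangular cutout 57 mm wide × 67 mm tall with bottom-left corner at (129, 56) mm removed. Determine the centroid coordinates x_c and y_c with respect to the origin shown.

Part | A | x̄ᵢ | ȳᵢ | A·x̄ᵢ | A·ȳᵢ
plate | 37400.00 | 110.00 | 85.00 | 4114000.00 | 3179000.00
hole | -3819.00 | 157.50 | 89.50 | -601492.50 | -341800.50
Σ | 33581.00 |  |  | 3512507.50 | 2837199.50
x_c = 3512507.50 / 33581.00 = 104.60 mm
y_c = 2837199.50 / 33581.00 = 84.49 mm

x_c = 104.60 mm, y_c = 84.49 mm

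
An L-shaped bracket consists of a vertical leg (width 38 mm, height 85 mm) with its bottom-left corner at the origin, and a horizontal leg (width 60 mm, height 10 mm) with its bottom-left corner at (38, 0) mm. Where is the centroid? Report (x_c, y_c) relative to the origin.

vertical leg: A = 38 × 85 = 3230.00, centroid at (19.00, 42.50).
horizontal leg: A = 60 × 10 = 600.00, centroid at (68.00, 5.00).
ΣA = 3830.00 mm², ΣAx_c = 102170.00 mm³, ΣAy_c = 140275.00 mm³.
x_c = 102170.00/3830.00 = 26.68 mm; y_c = 140275.00/3830.00 = 36.63 mm.

x_c = 26.68 mm, y_c = 36.63 mm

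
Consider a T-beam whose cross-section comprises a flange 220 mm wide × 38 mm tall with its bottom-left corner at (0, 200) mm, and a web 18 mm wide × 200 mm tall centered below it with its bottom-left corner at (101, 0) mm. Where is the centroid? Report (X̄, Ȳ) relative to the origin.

web: A = 18 × 200 = 3600.00, centroid at (110.00, 100.00).
flange: A = 220 × 38 = 8360.00, centroid at (110.00, 219.00).
ΣA = 11960.00 mm²
ΣAX̄ = (3600.00)(110.00) + (8360.00)(110.00) = 1315600.00 mm³
ΣAȲ = (3600.00)(100.00) + (8360.00)(219.00) = 2190840.00 mm³
X̄ = 1315600.00 / 11960.00 = 110.00 mm
Ȳ = 2190840.00 / 11960.00 = 183.18 mm

X̄ = 110.00 mm, Ȳ = 183.18 mm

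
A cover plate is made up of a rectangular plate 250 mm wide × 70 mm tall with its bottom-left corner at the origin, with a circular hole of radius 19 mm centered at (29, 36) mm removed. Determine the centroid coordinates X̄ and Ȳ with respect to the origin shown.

Part | A | x̄ᵢ | ȳᵢ | A·x̄ᵢ | A·ȳᵢ
plate | 17500.00 | 125.00 | 35.00 | 2187500.00 | 612500.00
hole | -1134.11 | 29.00 | 36.00 | -32889.33 | -40828.14
Σ | 16365.89 |  |  | 2154610.67 | 571671.86
X̄ = 2154610.67 / 16365.89 = 131.65 mm
Ȳ = 571671.86 / 16365.89 = 34.93 mm

X̄ = 131.65 mm, Ȳ = 34.93 mm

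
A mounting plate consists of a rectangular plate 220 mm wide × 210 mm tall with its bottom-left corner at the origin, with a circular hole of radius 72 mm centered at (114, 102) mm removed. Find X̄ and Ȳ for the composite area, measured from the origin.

plate: A = 220 × 210 = 46200.00, centroid at (110.00, 105.00).
hole: A = −π·72² = -16286.02, centroid at (114.00, 102.00).
ΣA = 29913.98 mm²
ΣAX̄ = (46200.00)(110.00) + (-16286.02)(114.00) = 3225394.14 mm³
ΣAȲ = (46200.00)(105.00) + (-16286.02)(102.00) = 3189826.34 mm³
X̄ = 3225394.14 / 29913.98 = 107.82 mm
Ȳ = 3189826.34 / 29913.98 = 106.63 mm

X̄ = 107.82 mm, Ȳ = 106.63 mm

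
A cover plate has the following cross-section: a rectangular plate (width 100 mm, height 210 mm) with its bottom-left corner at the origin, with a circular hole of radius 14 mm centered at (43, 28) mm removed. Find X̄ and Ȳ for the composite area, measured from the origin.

Part | A | x̄ᵢ | ȳᵢ | A·x̄ᵢ | A·ȳᵢ
plate | 21000.00 | 50.00 | 105.00 | 1050000.00 | 2205000.00
hole | -615.75 | 43.00 | 28.00 | -26477.34 | -17241.06
Σ | 20384.25 |  |  | 1023522.66 | 2187758.94
X̄ = 1023522.66 / 20384.25 = 50.21 mm
Ȳ = 2187758.94 / 20384.25 = 107.33 mm

X̄ = 50.21 mm, Ȳ = 107.33 mm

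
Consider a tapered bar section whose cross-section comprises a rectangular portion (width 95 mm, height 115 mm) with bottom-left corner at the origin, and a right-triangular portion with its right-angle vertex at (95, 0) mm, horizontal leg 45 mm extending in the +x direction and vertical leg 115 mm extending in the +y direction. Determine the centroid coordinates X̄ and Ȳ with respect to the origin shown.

rectangular portion: A = 95 × 115 = 10925.00, centroid at (47.50, 57.50).
triangular portion: A = ½·45·115 = 2587.50, centroid at (110.00, 38.33).
ΣA = 13512.50 mm², ΣAX̄ = 803562.50 mm³, ΣAȲ = 727375.00 mm³.
X̄ = 803562.50/13512.50 = 59.47 mm; Ȳ = 727375.00/13512.50 = 53.83 mm.

X̄ = 59.47 mm, Ȳ = 53.83 mm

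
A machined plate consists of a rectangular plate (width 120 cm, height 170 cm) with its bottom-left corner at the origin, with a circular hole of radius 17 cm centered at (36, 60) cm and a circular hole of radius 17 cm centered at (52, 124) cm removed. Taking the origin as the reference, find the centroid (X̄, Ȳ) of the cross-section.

Part | A | x̄ᵢ | ȳᵢ | A·x̄ᵢ | A·ȳᵢ
plate | 20400.00 | 60.00 | 85.00 | 1224000.00 | 1734000.00
hole 1 | -907.92 | 36.00 | 60.00 | -32685.13 | -54475.22
hole 2 | -907.92 | 52.00 | 124.00 | -47211.85 | -112582.11
Σ | 18584.16 |  |  | 1144103.02 | 1566942.67
X̄ = 1144103.02 / 18584.16 = 61.56 cm
Ȳ = 1566942.67 / 18584.16 = 84.32 cm

X̄ = 61.56 cm, Ȳ = 84.32 cm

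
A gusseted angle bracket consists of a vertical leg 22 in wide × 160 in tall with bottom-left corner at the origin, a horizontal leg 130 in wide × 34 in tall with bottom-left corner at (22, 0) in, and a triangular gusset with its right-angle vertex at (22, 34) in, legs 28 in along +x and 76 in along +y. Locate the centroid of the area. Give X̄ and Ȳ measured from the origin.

vertical leg: A = 22 × 160 = 3520.00, centroid at (11.00, 80.00).
horizontal leg: A = 130 × 34 = 4420.00, centroid at (87.00, 17.00).
gusset: A = ½·28·76 = 1064.00, centroid at (31.33, 59.33).
ΣA = 9004.00 in², ΣAX̄ = 456598.67 in³, ΣAȲ = 419870.67 in³.
X̄ = 456598.67/9004.00 = 50.71 in; Ȳ = 419870.67/9004.00 = 46.63 in.

X̄ = 50.71 in, Ȳ = 46.63 in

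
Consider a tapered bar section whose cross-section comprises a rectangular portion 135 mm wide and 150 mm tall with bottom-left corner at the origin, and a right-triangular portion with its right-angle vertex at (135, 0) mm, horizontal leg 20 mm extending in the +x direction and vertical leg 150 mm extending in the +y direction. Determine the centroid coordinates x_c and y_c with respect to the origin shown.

x_c = 72.61 mm, y_c = 73.28 mm

rectangular portion: A = 135 × 150 = 20250.00, centroid at (67.50, 75.00).
triangular portion: A = ½·20·150 = 1500.00, centroid at (141.67, 50.00).
ΣA = 21750.00 mm²
ΣAx_c = (20250.00)(67.50) + (1500.00)(141.67) = 1579375.00 mm³
ΣAy_c = (20250.00)(75.00) + (1500.00)(50.00) = 1593750.00 mm³
x_c = 1579375.00 / 21750.00 = 72.61 mm
y_c = 1593750.00 / 21750.00 = 73.28 mm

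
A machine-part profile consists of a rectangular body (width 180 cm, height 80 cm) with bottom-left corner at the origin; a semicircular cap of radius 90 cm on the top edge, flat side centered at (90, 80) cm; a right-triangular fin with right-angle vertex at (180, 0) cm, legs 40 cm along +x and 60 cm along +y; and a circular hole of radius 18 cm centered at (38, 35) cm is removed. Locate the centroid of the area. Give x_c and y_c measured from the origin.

rectangular body: A = 180 × 80 = 14400.00, centroid at (90.00, 40.00).
semicircular top: A = ½π·90² = 12723.45, centroid at (90.00, 118.20).
triangular fin: A = ½·40·60 = 1200.00, centroid at (193.33, 20.00).
hole: A = −π·18² = -1017.88, centroid at (38.00, 35.00).
ΣA = 27305.57 cm², ΣAx_c = 2634431.23 cm³, ΣAy_c = 2068250.36 cm³.
x_c = 2634431.23/27305.57 = 96.48 cm; y_c = 2068250.36/27305.57 = 75.74 cm.

x_c = 96.48 cm, y_c = 75.74 cm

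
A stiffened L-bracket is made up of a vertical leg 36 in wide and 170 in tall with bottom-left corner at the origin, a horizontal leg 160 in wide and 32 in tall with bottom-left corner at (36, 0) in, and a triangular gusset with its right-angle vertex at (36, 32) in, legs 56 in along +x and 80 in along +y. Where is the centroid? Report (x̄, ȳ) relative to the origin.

vertical leg: A = 36 × 170 = 6120.00, centroid at (18.00, 85.00).
horizontal leg: A = 160 × 32 = 5120.00, centroid at (116.00, 16.00).
gusset: A = ½·56·80 = 2240.00, centroid at (54.67, 58.67).
ΣA = 13480.00 in², ΣAx̄ = 826533.33 in³, ΣAȳ = 733533.33 in³.
x̄ = 826533.33/13480.00 = 61.32 in; ȳ = 733533.33/13480.00 = 54.42 in.

x̄ = 61.32 in, ȳ = 54.42 in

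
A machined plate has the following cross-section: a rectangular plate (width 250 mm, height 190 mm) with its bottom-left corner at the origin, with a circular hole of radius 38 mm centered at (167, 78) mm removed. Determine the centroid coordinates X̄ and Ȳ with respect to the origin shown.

X̄ = 120.57 mm, Ȳ = 96.80 mm

Part | A | x̄ᵢ | ȳᵢ | A·x̄ᵢ | A·ȳᵢ
plate | 47500.00 | 125.00 | 95.00 | 5937500.00 | 4512500.00
hole | -4536.46 | 167.00 | 78.00 | -757588.79 | -353843.86
Σ | 42963.54 |  |  | 5179911.21 | 4158656.14
X̄ = 5179911.21 / 42963.54 = 120.57 mm
Ȳ = 4158656.14 / 42963.54 = 96.80 mm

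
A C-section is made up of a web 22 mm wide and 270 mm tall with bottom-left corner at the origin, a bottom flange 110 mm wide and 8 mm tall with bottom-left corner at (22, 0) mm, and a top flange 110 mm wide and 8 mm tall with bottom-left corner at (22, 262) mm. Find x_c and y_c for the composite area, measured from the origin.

web: A = 22 × 270 = 5940.00, centroid at (11.00, 135.00).
bottom flange: A = 110 × 8 = 880.00, centroid at (77.00, 4.00).
top flange: A = 110 × 8 = 880.00, centroid at (77.00, 266.00).
ΣA = 7700.00 mm², ΣAx_c = 200860.00 mm³, ΣAy_c = 1039500.00 mm³.
x_c = 200860.00/7700.00 = 26.09 mm; y_c = 1039500.00/7700.00 = 135.00 mm.

x_c = 26.09 mm, y_c = 135.00 mm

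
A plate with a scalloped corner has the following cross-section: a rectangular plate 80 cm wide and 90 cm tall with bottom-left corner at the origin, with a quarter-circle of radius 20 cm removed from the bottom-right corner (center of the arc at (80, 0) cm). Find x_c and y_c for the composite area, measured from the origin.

x_c = 38.56 cm, y_c = 46.67 cm

plate: A = 80 × 90 = 7200.00, centroid at (40.00, 45.00).
removed quarter-circle: A = −¼π·20² = -314.16, centroid at (71.51, 8.49).
ΣA = 6885.84 cm², ΣAx_c = 265533.93 cm³, ΣAy_c = 321333.33 cm³.
x_c = 265533.93/6885.84 = 38.56 cm; y_c = 321333.33/6885.84 = 46.67 cm.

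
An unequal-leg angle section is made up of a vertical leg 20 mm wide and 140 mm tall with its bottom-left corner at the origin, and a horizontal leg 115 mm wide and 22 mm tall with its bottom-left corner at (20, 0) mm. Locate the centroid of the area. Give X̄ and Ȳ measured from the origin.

X̄ = 42.04 mm, Ȳ = 41.99 mm

vertical leg: A = 20 × 140 = 2800.00, centroid at (10.00, 70.00).
horizontal leg: A = 115 × 22 = 2530.00, centroid at (77.50, 11.00).
ΣA = 5330.00 mm², ΣAX̄ = 224075.00 mm³, ΣAȲ = 223830.00 mm³.
X̄ = 224075.00/5330.00 = 42.04 mm; Ȳ = 223830.00/5330.00 = 41.99 mm.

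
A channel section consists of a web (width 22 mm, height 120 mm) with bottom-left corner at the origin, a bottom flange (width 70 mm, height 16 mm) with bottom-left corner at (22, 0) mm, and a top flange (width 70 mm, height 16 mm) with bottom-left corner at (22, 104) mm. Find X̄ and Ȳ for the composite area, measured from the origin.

X̄ = 32.11 mm, Ȳ = 60.00 mm

Part | A | x̄ᵢ | ȳᵢ | A·x̄ᵢ | A·ȳᵢ
web | 2640.00 | 11.00 | 60.00 | 29040.00 | 158400.00
bottom flange | 1120.00 | 57.00 | 8.00 | 63840.00 | 8960.00
top flange | 1120.00 | 57.00 | 112.00 | 63840.00 | 125440.00
Σ | 4880.00 |  |  | 156720.00 | 292800.00
X̄ = 156720.00 / 4880.00 = 32.11 mm
Ȳ = 292800.00 / 4880.00 = 60.00 mm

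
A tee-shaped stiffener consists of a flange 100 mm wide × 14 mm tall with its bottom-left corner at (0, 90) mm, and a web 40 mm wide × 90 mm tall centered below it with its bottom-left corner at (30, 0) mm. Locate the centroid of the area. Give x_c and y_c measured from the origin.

Part | A | x̄ᵢ | ȳᵢ | A·x̄ᵢ | A·ȳᵢ
web | 3600.00 | 50.00 | 45.00 | 180000.00 | 162000.00
flange | 1400.00 | 50.00 | 97.00 | 70000.00 | 135800.00
Σ | 5000.00 |  |  | 250000.00 | 297800.00
x_c = 250000.00 / 5000.00 = 50.00 mm
y_c = 297800.00 / 5000.00 = 59.56 mm

x_c = 50.00 mm, y_c = 59.56 mm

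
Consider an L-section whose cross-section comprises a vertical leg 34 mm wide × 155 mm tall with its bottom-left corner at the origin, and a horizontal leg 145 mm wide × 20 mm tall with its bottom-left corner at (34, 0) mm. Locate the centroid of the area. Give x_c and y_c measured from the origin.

x_c = 48.77 mm, y_c = 53.54 mm

Part | A | x̄ᵢ | ȳᵢ | A·x̄ᵢ | A·ȳᵢ
vertical leg | 5270.00 | 17.00 | 77.50 | 89590.00 | 408425.00
horizontal leg | 2900.00 | 106.50 | 10.00 | 308850.00 | 29000.00
Σ | 8170.00 |  |  | 398440.00 | 437425.00
x_c = 398440.00 / 8170.00 = 48.77 mm
y_c = 437425.00 / 8170.00 = 53.54 mm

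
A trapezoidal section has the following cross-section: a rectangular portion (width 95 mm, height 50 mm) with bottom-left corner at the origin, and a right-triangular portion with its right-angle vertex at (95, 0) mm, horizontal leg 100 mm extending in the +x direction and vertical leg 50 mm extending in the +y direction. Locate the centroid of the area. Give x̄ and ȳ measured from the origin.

x̄ = 75.37 mm, ȳ = 22.13 mm

rectangular portion: A = 95 × 50 = 4750.00, centroid at (47.50, 25.00).
triangular portion: A = ½·100·50 = 2500.00, centroid at (128.33, 16.67).
ΣA = 7250.00 mm², ΣAx̄ = 546458.33 mm³, ΣAȳ = 160416.67 mm³.
x̄ = 546458.33/7250.00 = 75.37 mm; ȳ = 160416.67/7250.00 = 22.13 mm.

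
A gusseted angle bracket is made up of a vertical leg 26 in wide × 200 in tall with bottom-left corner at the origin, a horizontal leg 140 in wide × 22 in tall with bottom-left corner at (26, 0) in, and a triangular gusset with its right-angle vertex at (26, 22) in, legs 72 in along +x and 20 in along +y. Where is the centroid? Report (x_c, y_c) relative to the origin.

vertical leg: A = 26 × 200 = 5200.00, centroid at (13.00, 100.00).
horizontal leg: A = 140 × 22 = 3080.00, centroid at (96.00, 11.00).
gusset: A = ½·72·20 = 720.00, centroid at (50.00, 28.67).
ΣA = 9000.00 in², ΣAx_c = 399280.00 in³, ΣAy_c = 574520.00 in³.
x_c = 399280.00/9000.00 = 44.36 in; y_c = 574520.00/9000.00 = 63.84 in.

x_c = 44.36 in, y_c = 63.84 in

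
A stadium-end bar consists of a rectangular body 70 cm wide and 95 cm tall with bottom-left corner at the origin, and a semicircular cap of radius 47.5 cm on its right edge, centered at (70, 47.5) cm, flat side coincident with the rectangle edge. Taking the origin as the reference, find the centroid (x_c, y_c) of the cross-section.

Part | A | x̄ᵢ | ȳᵢ | A·x̄ᵢ | A·ȳᵢ
rectangular body | 6650.00 | 35.00 | 47.50 | 232750.00 | 315875.00
semicircular end | 3544.11 | 90.16 | 47.50 | 319535.56 | 168345.19
Σ | 10194.11 |  |  | 552285.56 | 484220.19
x_c = 552285.56 / 10194.11 = 54.18 cm
y_c = 484220.19 / 10194.11 = 47.50 cm

x_c = 54.18 cm, y_c = 47.50 cm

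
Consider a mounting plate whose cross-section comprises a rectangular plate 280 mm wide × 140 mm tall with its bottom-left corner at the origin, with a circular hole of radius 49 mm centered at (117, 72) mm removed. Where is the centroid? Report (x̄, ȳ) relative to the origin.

x̄ = 145.48 mm, ȳ = 69.52 mm

plate: A = 280 × 140 = 39200.00, centroid at (140.00, 70.00).
hole: A = −π·49² = -7542.96, centroid at (117.00, 72.00).
ΣA = 31657.04 mm²
ΣAx̄ = (39200.00)(140.00) + (-7542.96)(117.00) = 4605473.22 mm³
ΣAȳ = (39200.00)(70.00) + (-7542.96)(72.00) = 2200906.59 mm³
x̄ = 4605473.22 / 31657.04 = 145.48 mm
ȳ = 2200906.59 / 31657.04 = 69.52 mm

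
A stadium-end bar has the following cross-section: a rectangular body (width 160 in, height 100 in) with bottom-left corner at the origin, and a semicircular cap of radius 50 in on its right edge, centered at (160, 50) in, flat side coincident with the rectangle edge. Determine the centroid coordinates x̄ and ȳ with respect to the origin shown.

rectangular body: A = 160 × 100 = 16000.00, centroid at (80.00, 50.00).
semicircular end: A = ½π·50² = 3926.99, centroid at (181.22, 50.00).
ΣA = 19926.99 in²
ΣAx̄ = (16000.00)(80.00) + (3926.99)(181.22) = 1991651.86 in³
ΣAȳ = (16000.00)(50.00) + (3926.99)(50.00) = 996349.54 in³
x̄ = 1991651.86 / 19926.99 = 99.95 in
ȳ = 996349.54 / 19926.99 = 50.00 in

x̄ = 99.95 in, ȳ = 50.00 in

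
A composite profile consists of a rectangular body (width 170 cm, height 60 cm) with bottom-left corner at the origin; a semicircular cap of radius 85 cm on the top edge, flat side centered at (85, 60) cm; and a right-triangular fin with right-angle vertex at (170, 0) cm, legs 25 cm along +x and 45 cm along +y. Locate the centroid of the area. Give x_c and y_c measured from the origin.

Part | A | x̄ᵢ | ȳᵢ | A·x̄ᵢ | A·ȳᵢ
rectangular body | 10200.00 | 85.00 | 30.00 | 867000.00 | 306000.00
semicircular top | 11349.00 | 85.00 | 96.08 | 964665.29 | 1090356.87
triangular fin | 562.50 | 178.33 | 15.00 | 100312.50 | 8437.50
Σ | 22111.50 |  |  | 1931977.79 | 1404794.37
x_c = 1931977.79 / 22111.50 = 87.37 cm
y_c = 1404794.37 / 22111.50 = 63.53 cm

x_c = 87.37 cm, y_c = 63.53 cm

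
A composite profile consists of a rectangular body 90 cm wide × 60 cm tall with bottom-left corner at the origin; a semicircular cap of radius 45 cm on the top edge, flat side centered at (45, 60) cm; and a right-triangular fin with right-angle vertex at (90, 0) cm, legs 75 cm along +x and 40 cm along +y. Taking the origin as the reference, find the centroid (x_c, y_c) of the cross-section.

Part | A | x̄ᵢ | ȳᵢ | A·x̄ᵢ | A·ȳᵢ
rectangular body | 5400.00 | 45.00 | 30.00 | 243000.00 | 162000.00
semicircular top | 3180.86 | 45.00 | 79.10 | 143138.82 | 251601.75
triangular fin | 1500.00 | 115.00 | 13.33 | 172500.00 | 20000.00
Σ | 10080.86 |  |  | 558638.82 | 433601.75
x_c = 558638.82 / 10080.86 = 55.42 cm
y_c = 433601.75 / 10080.86 = 43.01 cm

x_c = 55.42 cm, y_c = 43.01 cm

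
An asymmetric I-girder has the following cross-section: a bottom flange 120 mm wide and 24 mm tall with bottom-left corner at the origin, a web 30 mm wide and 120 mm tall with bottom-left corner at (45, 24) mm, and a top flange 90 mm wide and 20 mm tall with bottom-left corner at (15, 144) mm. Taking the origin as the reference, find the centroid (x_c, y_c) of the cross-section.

Part | A | x̄ᵢ | ȳᵢ | A·x̄ᵢ | A·ȳᵢ
bottom flange | 2880.00 | 60.00 | 12.00 | 172800.00 | 34560.00
web | 3600.00 | 60.00 | 84.00 | 216000.00 | 302400.00
top flange | 1800.00 | 60.00 | 154.00 | 108000.00 | 277200.00
Σ | 8280.00 |  |  | 496800.00 | 614160.00
x_c = 496800.00 / 8280.00 = 60.00 mm
y_c = 614160.00 / 8280.00 = 74.17 mm

x_c = 60.00 mm, y_c = 74.17 mm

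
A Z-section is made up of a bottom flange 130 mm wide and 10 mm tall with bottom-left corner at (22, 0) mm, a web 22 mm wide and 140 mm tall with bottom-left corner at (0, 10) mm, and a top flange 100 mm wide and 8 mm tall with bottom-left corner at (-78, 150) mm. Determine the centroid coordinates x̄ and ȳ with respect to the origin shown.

Part | A | x̄ᵢ | ȳᵢ | A·x̄ᵢ | A·ȳᵢ
bottom flange | 1300.00 | 87.00 | 5.00 | 113100.00 | 6500.00
web | 3080.00 | 11.00 | 80.00 | 33880.00 | 246400.00
top flange | 800.00 | -28.00 | 154.00 | -22400.00 | 123200.00
Σ | 5180.00 |  |  | 124580.00 | 376100.00
x̄ = 124580.00 / 5180.00 = 24.05 mm
ȳ = 376100.00 / 5180.00 = 72.61 mm

x̄ = 24.05 mm, ȳ = 72.61 mm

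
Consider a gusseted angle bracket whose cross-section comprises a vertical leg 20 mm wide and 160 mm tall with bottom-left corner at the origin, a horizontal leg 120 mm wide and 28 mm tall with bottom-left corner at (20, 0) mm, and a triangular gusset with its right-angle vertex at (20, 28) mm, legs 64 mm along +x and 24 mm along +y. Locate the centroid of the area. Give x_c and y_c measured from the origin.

x_c = 45.38 mm, y_c = 45.13 mm

Part | A | x̄ᵢ | ȳᵢ | A·x̄ᵢ | A·ȳᵢ
vertical leg | 3200.00 | 10.00 | 80.00 | 32000.00 | 256000.00
horizontal leg | 3360.00 | 80.00 | 14.00 | 268800.00 | 47040.00
gusset | 768.00 | 41.33 | 36.00 | 31744.00 | 27648.00
Σ | 7328.00 |  |  | 332544.00 | 330688.00
x_c = 332544.00 / 7328.00 = 45.38 mm
y_c = 330688.00 / 7328.00 = 45.13 mm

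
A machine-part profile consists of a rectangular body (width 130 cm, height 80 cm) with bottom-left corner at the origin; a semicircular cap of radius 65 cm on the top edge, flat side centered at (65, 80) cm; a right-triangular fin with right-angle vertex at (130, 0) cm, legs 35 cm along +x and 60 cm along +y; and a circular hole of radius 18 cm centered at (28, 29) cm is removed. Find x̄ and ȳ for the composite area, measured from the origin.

x̄ = 71.92 cm, ȳ = 65.70 cm

rectangular body: A = 130 × 80 = 10400.00, centroid at (65.00, 40.00).
semicircular top: A = ½π·65² = 6636.61, centroid at (65.00, 107.59).
triangular fin: A = ½·35·60 = 1050.00, centroid at (141.67, 20.00).
hole: A = −π·18² = -1017.88, centroid at (28.00, 29.00).
ΣA = 17068.74 cm²
ΣAx̄ = (10400.00)(65.00) + (6636.61)(65.00) + (1050.00)(141.67) + (-1017.88)(28.00) = 1227629.41 cm³
ΣAȳ = (10400.00)(40.00) + (6636.61)(107.59) + (1050.00)(20.00) + (-1017.88)(29.00) = 1121494.09 cm³
x̄ = 1227629.41 / 17068.74 = 71.92 cm
ȳ = 1121494.09 / 17068.74 = 65.70 cm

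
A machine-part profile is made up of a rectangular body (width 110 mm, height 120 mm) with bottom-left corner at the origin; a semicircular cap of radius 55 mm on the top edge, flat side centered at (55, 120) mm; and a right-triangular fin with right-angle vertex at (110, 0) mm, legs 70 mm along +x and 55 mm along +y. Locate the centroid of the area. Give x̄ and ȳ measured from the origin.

x̄ = 62.59 mm, ȳ = 75.89 mm

Part | A | x̄ᵢ | ȳᵢ | A·x̄ᵢ | A·ȳᵢ
rectangular body | 13200.00 | 55.00 | 60.00 | 726000.00 | 792000.00
semicircular top | 4751.66 | 55.00 | 143.34 | 261341.24 | 681115.73
triangular fin | 1925.00 | 133.33 | 18.33 | 256666.67 | 35291.67
Σ | 19876.66 |  |  | 1244007.91 | 1508407.40
x̄ = 1244007.91 / 19876.66 = 62.59 mm
ȳ = 1508407.40 / 19876.66 = 75.89 mm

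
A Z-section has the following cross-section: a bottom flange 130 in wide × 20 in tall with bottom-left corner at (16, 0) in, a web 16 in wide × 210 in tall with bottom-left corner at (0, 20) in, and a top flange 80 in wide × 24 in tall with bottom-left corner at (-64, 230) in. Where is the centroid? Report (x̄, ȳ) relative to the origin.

Part | A | x̄ᵢ | ȳᵢ | A·x̄ᵢ | A·ȳᵢ
bottom flange | 2600.00 | 81.00 | 10.00 | 210600.00 | 26000.00
web | 3360.00 | 8.00 | 125.00 | 26880.00 | 420000.00
top flange | 1920.00 | -24.00 | 242.00 | -46080.00 | 464640.00
Σ | 7880.00 |  |  | 191400.00 | 910640.00
x̄ = 191400.00 / 7880.00 = 24.29 in
ȳ = 910640.00 / 7880.00 = 115.56 in

x̄ = 24.29 in, ȳ = 115.56 in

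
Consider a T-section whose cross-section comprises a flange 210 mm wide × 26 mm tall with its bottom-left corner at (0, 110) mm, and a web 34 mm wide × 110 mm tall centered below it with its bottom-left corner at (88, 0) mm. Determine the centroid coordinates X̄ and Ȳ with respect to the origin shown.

X̄ = 105.00 mm, Ȳ = 95.36 mm

web: A = 34 × 110 = 3740.00, centroid at (105.00, 55.00).
flange: A = 210 × 26 = 5460.00, centroid at (105.00, 123.00).
ΣA = 9200.00 mm²
ΣAX̄ = (3740.00)(105.00) + (5460.00)(105.00) = 966000.00 mm³
ΣAȲ = (3740.00)(55.00) + (5460.00)(123.00) = 877280.00 mm³
X̄ = 966000.00 / 9200.00 = 105.00 mm
Ȳ = 877280.00 / 9200.00 = 95.36 mm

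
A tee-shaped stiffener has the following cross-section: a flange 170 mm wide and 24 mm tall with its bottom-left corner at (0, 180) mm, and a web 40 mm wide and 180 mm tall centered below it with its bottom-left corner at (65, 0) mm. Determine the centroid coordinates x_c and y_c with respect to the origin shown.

x_c = 85.00 mm, y_c = 126.89 mm

web: A = 40 × 180 = 7200.00, centroid at (85.00, 90.00).
flange: A = 170 × 24 = 4080.00, centroid at (85.00, 192.00).
ΣA = 11280.00 mm², ΣAx_c = 958800.00 mm³, ΣAy_c = 1431360.00 mm³.
x_c = 958800.00/11280.00 = 85.00 mm; y_c = 1431360.00/11280.00 = 126.89 mm.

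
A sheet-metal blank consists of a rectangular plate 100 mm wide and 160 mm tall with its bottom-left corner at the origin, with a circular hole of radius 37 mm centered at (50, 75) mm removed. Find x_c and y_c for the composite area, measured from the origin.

Part | A | x̄ᵢ | ȳᵢ | A·x̄ᵢ | A·ȳᵢ
plate | 16000.00 | 50.00 | 80.00 | 800000.00 | 1280000.00
hole | -4300.84 | 50.00 | 75.00 | -215042.02 | -322563.03
Σ | 11699.16 |  |  | 584957.98 | 957436.97
x_c = 584957.98 / 11699.16 = 50.00 mm
y_c = 957436.97 / 11699.16 = 81.84 mm

x_c = 50.00 mm, y_c = 81.84 mm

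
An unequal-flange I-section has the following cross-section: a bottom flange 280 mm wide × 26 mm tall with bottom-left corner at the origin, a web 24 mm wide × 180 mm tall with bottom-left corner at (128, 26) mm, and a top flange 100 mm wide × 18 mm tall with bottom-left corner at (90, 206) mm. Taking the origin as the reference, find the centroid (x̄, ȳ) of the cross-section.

Part | A | x̄ᵢ | ȳᵢ | A·x̄ᵢ | A·ȳᵢ
bottom flange | 7280.00 | 140.00 | 13.00 | 1019200.00 | 94640.00
web | 4320.00 | 140.00 | 116.00 | 604800.00 | 501120.00
top flange | 1800.00 | 140.00 | 215.00 | 252000.00 | 387000.00
Σ | 13400.00 |  |  | 1876000.00 | 982760.00
x̄ = 1876000.00 / 13400.00 = 140.00 mm
ȳ = 982760.00 / 13400.00 = 73.34 mm

x̄ = 140.00 mm, ȳ = 73.34 mm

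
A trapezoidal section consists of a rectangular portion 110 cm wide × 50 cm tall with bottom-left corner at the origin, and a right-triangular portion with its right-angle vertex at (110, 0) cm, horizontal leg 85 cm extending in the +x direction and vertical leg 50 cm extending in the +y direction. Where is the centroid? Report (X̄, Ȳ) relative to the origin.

rectangular portion: A = 110 × 50 = 5500.00, centroid at (55.00, 25.00).
triangular portion: A = ½·85·50 = 2125.00, centroid at (138.33, 16.67).
ΣA = 7625.00 cm², ΣAX̄ = 596458.33 cm³, ΣAȲ = 172916.67 cm³.
X̄ = 596458.33/7625.00 = 78.22 cm; Ȳ = 172916.67/7625.00 = 22.68 cm.

X̄ = 78.22 cm, Ȳ = 22.68 cm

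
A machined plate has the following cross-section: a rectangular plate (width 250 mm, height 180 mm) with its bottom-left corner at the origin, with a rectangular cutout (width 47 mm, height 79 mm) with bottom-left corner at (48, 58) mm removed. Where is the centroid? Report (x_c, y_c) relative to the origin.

Part | A | x̄ᵢ | ȳᵢ | A·x̄ᵢ | A·ȳᵢ
plate | 45000.00 | 125.00 | 90.00 | 5625000.00 | 4050000.00
hole | -3713.00 | 71.50 | 97.50 | -265479.50 | -362017.50
Σ | 41287.00 |  |  | 5359520.50 | 3687982.50
x_c = 5359520.50 / 41287.00 = 129.81 mm
y_c = 3687982.50 / 41287.00 = 89.33 mm

x_c = 129.81 mm, y_c = 89.33 mm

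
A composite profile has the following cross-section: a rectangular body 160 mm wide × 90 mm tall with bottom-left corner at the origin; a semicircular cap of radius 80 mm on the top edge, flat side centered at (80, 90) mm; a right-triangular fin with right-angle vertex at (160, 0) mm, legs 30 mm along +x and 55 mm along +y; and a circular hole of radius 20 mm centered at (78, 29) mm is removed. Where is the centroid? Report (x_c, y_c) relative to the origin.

Part | A | x̄ᵢ | ȳᵢ | A·x̄ᵢ | A·ȳᵢ
rectangular body | 14400.00 | 80.00 | 45.00 | 1152000.00 | 648000.00
semicircular top | 10053.10 | 80.00 | 123.95 | 804247.72 | 1246112.02
triangular fin | 825.00 | 170.00 | 18.33 | 140250.00 | 15125.00
hole | -1256.64 | 78.00 | 29.00 | -98017.69 | -36442.47
Σ | 24021.46 |  |  | 1998480.03 | 1872794.54
x_c = 1998480.03 / 24021.46 = 83.20 mm
y_c = 1872794.54 / 24021.46 = 77.96 mm

x_c = 83.20 mm, y_c = 77.96 mm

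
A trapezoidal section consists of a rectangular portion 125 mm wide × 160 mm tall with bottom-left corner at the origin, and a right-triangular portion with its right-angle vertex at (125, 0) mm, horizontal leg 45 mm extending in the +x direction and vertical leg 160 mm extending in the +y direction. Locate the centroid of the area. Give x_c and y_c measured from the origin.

rectangular portion: A = 125 × 160 = 20000.00, centroid at (62.50, 80.00).
triangular portion: A = ½·45·160 = 3600.00, centroid at (140.00, 53.33).
ΣA = 23600.00 mm²
ΣAx_c = (20000.00)(62.50) + (3600.00)(140.00) = 1754000.00 mm³
ΣAy_c = (20000.00)(80.00) + (3600.00)(53.33) = 1792000.00 mm³
x_c = 1754000.00 / 23600.00 = 74.32 mm
y_c = 1792000.00 / 23600.00 = 75.93 mm

x_c = 74.32 mm, y_c = 75.93 mm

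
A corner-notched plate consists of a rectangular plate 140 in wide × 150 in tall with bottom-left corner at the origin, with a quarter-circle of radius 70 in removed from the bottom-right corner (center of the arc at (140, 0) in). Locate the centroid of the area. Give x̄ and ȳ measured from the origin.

plate: A = 140 × 150 = 21000.00, centroid at (70.00, 75.00).
removed quarter-circle: A = −¼π·70² = -3848.45, centroid at (110.29, 29.71).
ΣA = 17151.55 in²
ΣAx̄ = (21000.00)(70.00) + (-3848.45)(110.29) = 1045550.19 in³
ΣAȳ = (21000.00)(75.00) + (-3848.45)(29.71) = 1460666.67 in³
x̄ = 1045550.19 / 17151.55 = 60.96 in
ȳ = 1460666.67 / 17151.55 = 85.16 in

x̄ = 60.96 in, ȳ = 85.16 in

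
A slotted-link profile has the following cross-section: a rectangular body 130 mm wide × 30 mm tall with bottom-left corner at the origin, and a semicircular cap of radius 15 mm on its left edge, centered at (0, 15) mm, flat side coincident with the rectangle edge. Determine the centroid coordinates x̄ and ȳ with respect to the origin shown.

rectangular body: A = 130 × 30 = 3900.00, centroid at (65.00, 15.00).
semicircular end: A = ½π·15² = 353.43, centroid at (-6.37, 15.00).
ΣA = 4253.43 mm²
ΣAx̄ = (3900.00)(65.00) + (353.43)(-6.37) = 251250.00 mm³
ΣAȳ = (3900.00)(15.00) + (353.43)(15.00) = 63801.44 mm³
x̄ = 251250.00 / 4253.43 = 59.07 mm
ȳ = 63801.44 / 4253.43 = 15.00 mm

x̄ = 59.07 mm, ȳ = 15.00 mm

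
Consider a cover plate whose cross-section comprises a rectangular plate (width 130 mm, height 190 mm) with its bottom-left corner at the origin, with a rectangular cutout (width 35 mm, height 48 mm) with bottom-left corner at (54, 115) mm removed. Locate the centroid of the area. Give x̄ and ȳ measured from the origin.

x̄ = 64.53 mm, ȳ = 91.79 mm

Part | A | x̄ᵢ | ȳᵢ | A·x̄ᵢ | A·ȳᵢ
plate | 24700.00 | 65.00 | 95.00 | 1605500.00 | 2346500.00
hole | -1680.00 | 71.50 | 139.00 | -120120.00 | -233520.00
Σ | 23020.00 |  |  | 1485380.00 | 2112980.00
x̄ = 1485380.00 / 23020.00 = 64.53 mm
ȳ = 2112980.00 / 23020.00 = 91.79 mm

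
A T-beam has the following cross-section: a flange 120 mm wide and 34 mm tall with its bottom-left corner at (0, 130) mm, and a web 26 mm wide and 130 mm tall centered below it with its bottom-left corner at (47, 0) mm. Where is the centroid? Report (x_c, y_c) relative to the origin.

x_c = 60.00 mm, y_c = 109.85 mm

Part | A | x̄ᵢ | ȳᵢ | A·x̄ᵢ | A·ȳᵢ
web | 3380.00 | 60.00 | 65.00 | 202800.00 | 219700.00
flange | 4080.00 | 60.00 | 147.00 | 244800.00 | 599760.00
Σ | 7460.00 |  |  | 447600.00 | 819460.00
x_c = 447600.00 / 7460.00 = 60.00 mm
y_c = 819460.00 / 7460.00 = 109.85 mm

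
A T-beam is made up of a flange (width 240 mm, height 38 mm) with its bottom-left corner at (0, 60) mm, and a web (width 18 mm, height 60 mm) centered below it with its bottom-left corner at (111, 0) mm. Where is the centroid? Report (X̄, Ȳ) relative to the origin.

X̄ = 120.00 mm, Ȳ = 73.81 mm

web: A = 18 × 60 = 1080.00, centroid at (120.00, 30.00).
flange: A = 240 × 38 = 9120.00, centroid at (120.00, 79.00).
ΣA = 10200.00 mm², ΣAX̄ = 1224000.00 mm³, ΣAȲ = 752880.00 mm³.
X̄ = 1224000.00/10200.00 = 120.00 mm; Ȳ = 752880.00/10200.00 = 73.81 mm.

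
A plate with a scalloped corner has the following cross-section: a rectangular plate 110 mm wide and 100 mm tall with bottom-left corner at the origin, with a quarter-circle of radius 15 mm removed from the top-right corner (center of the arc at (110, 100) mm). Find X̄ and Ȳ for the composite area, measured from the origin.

X̄ = 54.21 mm, Ȳ = 49.29 mm

Part | A | x̄ᵢ | ȳᵢ | A·x̄ᵢ | A·ȳᵢ
plate | 11000.00 | 55.00 | 50.00 | 605000.00 | 550000.00
removed quarter-circle | -176.71 | 103.63 | 93.63 | -18313.60 | -16546.46
Σ | 10823.29 |  |  | 586686.40 | 533453.54
X̄ = 586686.40 / 10823.29 = 54.21 mm
Ȳ = 533453.54 / 10823.29 = 49.29 mm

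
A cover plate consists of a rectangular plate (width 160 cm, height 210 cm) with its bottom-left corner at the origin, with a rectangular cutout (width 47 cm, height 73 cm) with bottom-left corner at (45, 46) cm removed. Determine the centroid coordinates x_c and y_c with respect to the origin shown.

plate: A = 160 × 210 = 33600.00, centroid at (80.00, 105.00).
hole: A = −(47 × 73) = -3431.00, centroid at (68.50, 82.50).
ΣA = 30169.00 cm², ΣAx_c = 2452976.50 cm³, ΣAy_c = 3244942.50 cm³.
x_c = 2452976.50/30169.00 = 81.31 cm; y_c = 3244942.50/30169.00 = 107.56 cm.

x_c = 81.31 cm, y_c = 107.56 cm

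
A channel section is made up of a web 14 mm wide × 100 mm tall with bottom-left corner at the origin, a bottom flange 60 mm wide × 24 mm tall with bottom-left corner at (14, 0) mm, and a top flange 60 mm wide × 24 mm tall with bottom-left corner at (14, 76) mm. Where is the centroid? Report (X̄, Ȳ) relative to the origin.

web: A = 14 × 100 = 1400.00, centroid at (7.00, 50.00).
bottom flange: A = 60 × 24 = 1440.00, centroid at (44.00, 12.00).
top flange: A = 60 × 24 = 1440.00, centroid at (44.00, 88.00).
ΣA = 4280.00 mm²
ΣAX̄ = (1400.00)(7.00) + (1440.00)(44.00) + (1440.00)(44.00) = 136520.00 mm³
ΣAȲ = (1400.00)(50.00) + (1440.00)(12.00) + (1440.00)(88.00) = 214000.00 mm³
X̄ = 136520.00 / 4280.00 = 31.90 mm
Ȳ = 214000.00 / 4280.00 = 50.00 mm

X̄ = 31.90 mm, Ȳ = 50.00 mm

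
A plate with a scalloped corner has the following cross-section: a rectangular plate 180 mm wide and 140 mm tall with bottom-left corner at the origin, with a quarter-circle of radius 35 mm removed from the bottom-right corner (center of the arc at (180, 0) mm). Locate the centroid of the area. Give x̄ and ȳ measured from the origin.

Part | A | x̄ᵢ | ȳᵢ | A·x̄ᵢ | A·ȳᵢ
plate | 25200.00 | 90.00 | 70.00 | 2268000.00 | 1764000.00
removed quarter-circle | -962.11 | 165.15 | 14.85 | -158888.63 | -14291.67
Σ | 24237.89 |  |  | 2109111.37 | 1749708.33
x̄ = 2109111.37 / 24237.89 = 87.02 mm
ȳ = 1749708.33 / 24237.89 = 72.19 mm

x̄ = 87.02 mm, ȳ = 72.19 mm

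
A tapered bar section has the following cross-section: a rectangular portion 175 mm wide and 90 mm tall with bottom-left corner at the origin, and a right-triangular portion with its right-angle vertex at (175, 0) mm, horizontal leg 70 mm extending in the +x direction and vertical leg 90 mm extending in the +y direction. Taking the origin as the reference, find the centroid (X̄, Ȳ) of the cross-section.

rectangular portion: A = 175 × 90 = 15750.00, centroid at (87.50, 45.00).
triangular portion: A = ½·70·90 = 3150.00, centroid at (198.33, 30.00).
ΣA = 18900.00 mm²
ΣAX̄ = (15750.00)(87.50) + (3150.00)(198.33) = 2002875.00 mm³
ΣAȲ = (15750.00)(45.00) + (3150.00)(30.00) = 803250.00 mm³
X̄ = 2002875.00 / 18900.00 = 105.97 mm
Ȳ = 803250.00 / 18900.00 = 42.50 mm

X̄ = 105.97 mm, Ȳ = 42.50 mm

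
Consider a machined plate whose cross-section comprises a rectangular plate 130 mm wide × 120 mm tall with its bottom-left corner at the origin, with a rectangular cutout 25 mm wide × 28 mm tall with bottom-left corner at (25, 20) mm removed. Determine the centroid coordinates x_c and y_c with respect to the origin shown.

x_c = 66.29 mm, y_c = 61.22 mm

plate: A = 130 × 120 = 15600.00, centroid at (65.00, 60.00).
hole: A = −(25 × 28) = -700.00, centroid at (37.50, 34.00).
ΣA = 14900.00 mm², ΣAx_c = 987750.00 mm³, ΣAy_c = 912200.00 mm³.
x_c = 987750.00/14900.00 = 66.29 mm; y_c = 912200.00/14900.00 = 61.22 mm.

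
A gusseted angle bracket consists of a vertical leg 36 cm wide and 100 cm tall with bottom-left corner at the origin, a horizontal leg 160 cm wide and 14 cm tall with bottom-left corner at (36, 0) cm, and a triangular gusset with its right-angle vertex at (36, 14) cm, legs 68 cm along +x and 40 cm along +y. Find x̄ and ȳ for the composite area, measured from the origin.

Part | A | x̄ᵢ | ȳᵢ | A·x̄ᵢ | A·ȳᵢ
vertical leg | 3600.00 | 18.00 | 50.00 | 64800.00 | 180000.00
horizontal leg | 2240.00 | 116.00 | 7.00 | 259840.00 | 15680.00
gusset | 1360.00 | 58.67 | 27.33 | 79786.67 | 37173.33
Σ | 7200.00 |  |  | 404426.67 | 232853.33
x̄ = 404426.67 / 7200.00 = 56.17 cm
ȳ = 232853.33 / 7200.00 = 32.34 cm

x̄ = 56.17 cm, ȳ = 32.34 cm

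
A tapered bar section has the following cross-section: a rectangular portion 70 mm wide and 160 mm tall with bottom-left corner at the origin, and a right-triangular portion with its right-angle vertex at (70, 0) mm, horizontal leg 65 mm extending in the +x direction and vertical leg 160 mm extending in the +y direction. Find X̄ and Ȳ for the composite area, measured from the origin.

Part | A | x̄ᵢ | ȳᵢ | A·x̄ᵢ | A·ȳᵢ
rectangular portion | 11200.00 | 35.00 | 80.00 | 392000.00 | 896000.00
triangular portion | 5200.00 | 91.67 | 53.33 | 476666.67 | 277333.33
Σ | 16400.00 |  |  | 868666.67 | 1173333.33
X̄ = 868666.67 / 16400.00 = 52.97 mm
Ȳ = 1173333.33 / 16400.00 = 71.54 mm

X̄ = 52.97 mm, Ȳ = 71.54 mm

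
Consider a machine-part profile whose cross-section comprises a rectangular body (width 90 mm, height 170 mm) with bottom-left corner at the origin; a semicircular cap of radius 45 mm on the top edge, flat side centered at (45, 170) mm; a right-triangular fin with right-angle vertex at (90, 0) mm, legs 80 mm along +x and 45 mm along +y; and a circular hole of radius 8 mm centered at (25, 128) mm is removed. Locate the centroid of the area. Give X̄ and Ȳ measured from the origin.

X̄ = 51.62 mm, Ȳ = 94.78 mm

rectangular body: A = 90 × 170 = 15300.00, centroid at (45.00, 85.00).
semicircular top: A = ½π·45² = 3180.86, centroid at (45.00, 189.10).
triangular fin: A = ½·80·45 = 1800.00, centroid at (116.67, 15.00).
hole: A = −π·8² = -201.06, centroid at (25.00, 128.00).
ΣA = 20079.80 mm²
ΣAX̄ = (15300.00)(45.00) + (3180.86)(45.00) + (1800.00)(116.67) + (-201.06)(25.00) = 1036612.27 mm³
ΣAȲ = (15300.00)(85.00) + (3180.86)(189.10) + (1800.00)(15.00) + (-201.06)(128.00) = 1903260.71 mm³
X̄ = 1036612.27 / 20079.80 = 51.62 mm
Ȳ = 1903260.71 / 20079.80 = 94.78 mm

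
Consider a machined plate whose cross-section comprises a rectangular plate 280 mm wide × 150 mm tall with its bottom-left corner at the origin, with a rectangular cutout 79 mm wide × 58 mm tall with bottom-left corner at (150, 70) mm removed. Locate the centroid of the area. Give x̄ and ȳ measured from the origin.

x̄ = 133.94 mm, ȳ = 72.06 mm

plate: A = 280 × 150 = 42000.00, centroid at (140.00, 75.00).
hole: A = −(79 × 58) = -4582.00, centroid at (189.50, 99.00).
ΣA = 37418.00 mm², ΣAx̄ = 5011711.00 mm³, ΣAȳ = 2696382.00 mm³.
x̄ = 5011711.00/37418.00 = 133.94 mm; ȳ = 2696382.00/37418.00 = 72.06 mm.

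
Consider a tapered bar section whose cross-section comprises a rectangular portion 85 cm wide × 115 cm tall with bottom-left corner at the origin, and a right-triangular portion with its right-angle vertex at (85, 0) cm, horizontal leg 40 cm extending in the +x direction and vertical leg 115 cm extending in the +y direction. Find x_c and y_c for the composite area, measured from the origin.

Part | A | x̄ᵢ | ȳᵢ | A·x̄ᵢ | A·ȳᵢ
rectangular portion | 9775.00 | 42.50 | 57.50 | 415437.50 | 562062.50
triangular portion | 2300.00 | 98.33 | 38.33 | 226166.67 | 88166.67
Σ | 12075.00 |  |  | 641604.17 | 650229.17
x_c = 641604.17 / 12075.00 = 53.13 cm
y_c = 650229.17 / 12075.00 = 53.85 cm

x_c = 53.13 cm, y_c = 53.85 cm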